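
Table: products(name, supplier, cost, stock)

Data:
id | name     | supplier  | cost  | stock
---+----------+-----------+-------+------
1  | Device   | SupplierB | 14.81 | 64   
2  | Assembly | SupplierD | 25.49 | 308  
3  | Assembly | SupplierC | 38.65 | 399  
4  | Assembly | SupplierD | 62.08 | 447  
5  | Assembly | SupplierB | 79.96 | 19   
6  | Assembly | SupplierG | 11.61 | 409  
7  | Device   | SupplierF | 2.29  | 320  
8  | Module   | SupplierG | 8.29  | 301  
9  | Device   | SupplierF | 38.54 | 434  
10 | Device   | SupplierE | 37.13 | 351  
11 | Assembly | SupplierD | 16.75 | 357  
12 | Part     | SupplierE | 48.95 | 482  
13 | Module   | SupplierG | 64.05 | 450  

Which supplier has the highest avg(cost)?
SELECT supplier, AVG(cost) as val
FROM products
GROUP BY supplier
ORDER BY val DESC
LIMIT 1

Result: SupplierB with avg(cost) = 47.39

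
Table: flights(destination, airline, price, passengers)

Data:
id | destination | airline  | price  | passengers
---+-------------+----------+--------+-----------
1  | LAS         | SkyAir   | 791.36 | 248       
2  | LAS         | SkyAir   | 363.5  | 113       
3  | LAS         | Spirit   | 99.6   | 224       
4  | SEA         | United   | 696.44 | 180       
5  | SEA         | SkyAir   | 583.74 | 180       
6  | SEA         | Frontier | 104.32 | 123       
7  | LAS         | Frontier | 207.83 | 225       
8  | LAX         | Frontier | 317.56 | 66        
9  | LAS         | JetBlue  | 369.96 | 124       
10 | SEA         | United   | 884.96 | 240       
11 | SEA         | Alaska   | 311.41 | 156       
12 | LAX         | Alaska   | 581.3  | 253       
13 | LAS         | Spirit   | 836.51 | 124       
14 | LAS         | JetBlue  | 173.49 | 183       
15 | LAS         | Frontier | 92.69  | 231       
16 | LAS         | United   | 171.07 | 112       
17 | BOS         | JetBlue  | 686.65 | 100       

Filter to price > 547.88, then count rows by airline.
SELECT airline, COUNT(*)
FROM flights
WHERE price > 547.88
GROUP BY airline

Note: WHERE filters rows before grouping.

Result:
  Alaska: 1
  JetBlue: 1
  SkyAir: 2
  Spirit: 1
  United: 2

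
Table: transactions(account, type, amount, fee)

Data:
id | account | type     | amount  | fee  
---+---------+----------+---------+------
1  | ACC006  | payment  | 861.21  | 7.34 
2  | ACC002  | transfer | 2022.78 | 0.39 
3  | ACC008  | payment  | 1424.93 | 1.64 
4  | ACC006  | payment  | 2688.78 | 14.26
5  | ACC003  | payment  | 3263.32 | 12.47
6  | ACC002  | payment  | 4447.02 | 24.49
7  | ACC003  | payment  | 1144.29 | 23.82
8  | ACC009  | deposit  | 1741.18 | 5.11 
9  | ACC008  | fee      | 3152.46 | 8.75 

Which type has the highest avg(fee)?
SELECT type, AVG(fee) as val
FROM transactions
GROUP BY type
ORDER BY val DESC
LIMIT 1

Result: payment with avg(fee) = 14.00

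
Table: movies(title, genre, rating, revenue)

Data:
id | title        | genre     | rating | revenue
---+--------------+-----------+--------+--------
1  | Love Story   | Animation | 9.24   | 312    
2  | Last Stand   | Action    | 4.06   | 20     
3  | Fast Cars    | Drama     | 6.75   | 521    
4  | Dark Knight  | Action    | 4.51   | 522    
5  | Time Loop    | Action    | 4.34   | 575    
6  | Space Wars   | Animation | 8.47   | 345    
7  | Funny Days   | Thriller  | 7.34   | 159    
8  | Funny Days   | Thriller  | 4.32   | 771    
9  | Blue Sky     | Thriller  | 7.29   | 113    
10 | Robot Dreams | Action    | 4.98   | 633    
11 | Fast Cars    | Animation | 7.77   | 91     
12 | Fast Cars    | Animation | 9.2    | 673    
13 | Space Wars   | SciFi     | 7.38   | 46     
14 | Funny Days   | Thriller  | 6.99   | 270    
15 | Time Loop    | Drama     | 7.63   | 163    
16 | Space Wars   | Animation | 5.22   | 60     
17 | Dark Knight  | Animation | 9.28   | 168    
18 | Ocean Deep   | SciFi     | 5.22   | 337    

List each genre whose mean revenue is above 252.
SELECT genre, AVG(revenue)
FROM movies
GROUP BY genre
HAVING AVG(revenue) > 252

Result:
  Action: avg=437.50
  Animation: avg=274.83
  Drama: avg=342.00
  Thriller: avg=328.25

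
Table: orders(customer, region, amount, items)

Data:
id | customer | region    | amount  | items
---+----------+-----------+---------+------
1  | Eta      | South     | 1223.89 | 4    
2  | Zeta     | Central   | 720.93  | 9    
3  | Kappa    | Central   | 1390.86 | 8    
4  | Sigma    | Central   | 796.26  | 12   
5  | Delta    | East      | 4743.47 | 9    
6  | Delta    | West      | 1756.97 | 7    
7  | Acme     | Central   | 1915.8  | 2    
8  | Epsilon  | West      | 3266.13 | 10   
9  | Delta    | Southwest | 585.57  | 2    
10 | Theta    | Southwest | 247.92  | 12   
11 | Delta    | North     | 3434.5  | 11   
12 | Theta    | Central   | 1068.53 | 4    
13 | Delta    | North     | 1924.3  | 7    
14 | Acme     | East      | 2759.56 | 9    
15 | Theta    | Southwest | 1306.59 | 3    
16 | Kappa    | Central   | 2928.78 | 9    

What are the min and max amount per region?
SELECT region, MIN(amount), MAX(amount)
FROM orders
GROUP BY region

Result:
  Central: min=720.93, max=2928.78
  East: min=2759.56, max=4743.47
  North: min=1924.30, max=3434.50
  South: min=1223.89, max=1223.89
  Southwest: min=247.92, max=1306.59
  West: min=1756.97, max=3266.13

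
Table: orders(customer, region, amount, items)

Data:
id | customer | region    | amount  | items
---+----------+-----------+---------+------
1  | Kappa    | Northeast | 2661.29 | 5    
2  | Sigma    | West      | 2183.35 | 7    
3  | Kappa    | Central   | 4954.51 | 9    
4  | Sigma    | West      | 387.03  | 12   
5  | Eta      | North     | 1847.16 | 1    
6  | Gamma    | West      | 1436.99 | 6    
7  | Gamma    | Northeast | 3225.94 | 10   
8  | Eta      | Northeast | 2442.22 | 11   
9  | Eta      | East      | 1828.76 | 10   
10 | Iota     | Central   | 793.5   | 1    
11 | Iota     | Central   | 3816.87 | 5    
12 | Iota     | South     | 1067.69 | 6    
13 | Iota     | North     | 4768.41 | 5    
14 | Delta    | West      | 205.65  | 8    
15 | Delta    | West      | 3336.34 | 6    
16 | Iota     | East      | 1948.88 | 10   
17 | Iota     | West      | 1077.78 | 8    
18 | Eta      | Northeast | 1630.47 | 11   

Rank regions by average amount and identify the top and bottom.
SELECT region, AVG(amount)
FROM orders
GROUP BY region
ORDER BY AVG(amount)

All groups:
  South: 1067.69
  West: 1437.86
  East: 1888.82
  Northeast: 2489.98
  Central: 3188.29
  North: 3307.79

Highest: North (3307.79)
Lowest: South (1067.69)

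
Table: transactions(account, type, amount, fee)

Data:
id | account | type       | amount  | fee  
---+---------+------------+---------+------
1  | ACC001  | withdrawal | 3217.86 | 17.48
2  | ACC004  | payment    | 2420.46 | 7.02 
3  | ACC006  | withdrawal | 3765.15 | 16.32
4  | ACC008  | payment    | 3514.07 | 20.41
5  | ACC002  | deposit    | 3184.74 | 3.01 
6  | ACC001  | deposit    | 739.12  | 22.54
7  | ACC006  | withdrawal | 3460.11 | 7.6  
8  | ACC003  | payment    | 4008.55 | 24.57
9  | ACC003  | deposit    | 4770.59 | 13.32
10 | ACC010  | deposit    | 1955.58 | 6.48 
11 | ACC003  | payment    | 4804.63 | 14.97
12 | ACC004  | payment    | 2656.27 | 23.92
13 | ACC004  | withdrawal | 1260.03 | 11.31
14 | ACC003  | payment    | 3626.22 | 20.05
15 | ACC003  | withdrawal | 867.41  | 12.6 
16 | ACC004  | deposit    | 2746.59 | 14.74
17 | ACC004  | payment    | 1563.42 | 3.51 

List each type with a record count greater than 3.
SELECT type, COUNT(*) as cnt
FROM transactions
GROUP BY type
HAVING COUNT(*) > 3

Result:
  deposit: 5
  payment: 7
  withdrawal: 5

Note: HAVING filters groups after aggregation, WHERE filters rows before.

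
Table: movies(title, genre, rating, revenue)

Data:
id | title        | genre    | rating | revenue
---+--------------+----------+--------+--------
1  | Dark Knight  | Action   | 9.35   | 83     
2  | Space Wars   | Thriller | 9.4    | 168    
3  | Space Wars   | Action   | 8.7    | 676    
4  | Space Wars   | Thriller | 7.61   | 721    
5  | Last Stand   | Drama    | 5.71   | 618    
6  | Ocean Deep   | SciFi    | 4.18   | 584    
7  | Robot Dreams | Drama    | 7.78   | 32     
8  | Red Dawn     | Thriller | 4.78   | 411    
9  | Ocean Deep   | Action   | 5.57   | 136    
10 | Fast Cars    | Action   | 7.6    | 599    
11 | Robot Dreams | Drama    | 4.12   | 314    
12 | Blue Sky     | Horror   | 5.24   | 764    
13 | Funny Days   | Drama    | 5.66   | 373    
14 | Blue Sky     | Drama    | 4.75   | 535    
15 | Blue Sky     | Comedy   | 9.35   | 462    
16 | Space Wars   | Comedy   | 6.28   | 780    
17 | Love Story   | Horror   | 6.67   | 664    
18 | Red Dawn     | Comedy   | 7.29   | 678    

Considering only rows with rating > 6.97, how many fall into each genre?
SELECT genre, COUNT(*)
FROM movies
WHERE rating > 6.97
GROUP BY genre

Note: WHERE filters rows before grouping.

Result:
  Action: 3
  Comedy: 2
  Drama: 1
  Thriller: 2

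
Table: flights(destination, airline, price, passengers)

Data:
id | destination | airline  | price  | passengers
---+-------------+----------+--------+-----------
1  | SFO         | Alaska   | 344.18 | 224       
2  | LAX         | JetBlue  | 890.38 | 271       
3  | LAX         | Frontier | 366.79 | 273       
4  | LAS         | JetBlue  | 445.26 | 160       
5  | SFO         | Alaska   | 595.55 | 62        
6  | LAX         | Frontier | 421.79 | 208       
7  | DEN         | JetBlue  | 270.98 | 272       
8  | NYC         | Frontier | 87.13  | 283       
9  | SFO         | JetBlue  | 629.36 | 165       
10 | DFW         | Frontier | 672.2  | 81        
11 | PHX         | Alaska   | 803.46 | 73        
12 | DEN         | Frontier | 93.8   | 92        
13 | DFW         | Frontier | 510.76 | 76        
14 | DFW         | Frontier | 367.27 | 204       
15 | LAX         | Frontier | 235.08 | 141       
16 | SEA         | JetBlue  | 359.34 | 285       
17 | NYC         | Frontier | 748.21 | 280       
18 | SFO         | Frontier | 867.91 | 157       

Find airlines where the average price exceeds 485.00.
SELECT airline, AVG(price)
FROM flights
GROUP BY airline
HAVING AVG(price) > 485.00

Result:
  Alaska: avg=581.06
  JetBlue: avg=519.06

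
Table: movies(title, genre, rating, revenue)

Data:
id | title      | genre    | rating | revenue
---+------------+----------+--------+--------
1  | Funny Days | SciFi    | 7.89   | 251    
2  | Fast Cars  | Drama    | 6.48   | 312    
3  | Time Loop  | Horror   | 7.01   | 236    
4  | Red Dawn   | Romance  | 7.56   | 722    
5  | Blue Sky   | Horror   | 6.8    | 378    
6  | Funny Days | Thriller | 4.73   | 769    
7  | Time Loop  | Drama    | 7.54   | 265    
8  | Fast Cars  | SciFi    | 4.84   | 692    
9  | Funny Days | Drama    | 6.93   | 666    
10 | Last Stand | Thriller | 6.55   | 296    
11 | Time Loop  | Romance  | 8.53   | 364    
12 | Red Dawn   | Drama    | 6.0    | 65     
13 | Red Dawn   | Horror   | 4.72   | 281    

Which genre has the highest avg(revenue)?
SELECT genre, AVG(revenue) as val
FROM movies
GROUP BY genre
ORDER BY val DESC
LIMIT 1

Result: Romance with avg(revenue) = 543.00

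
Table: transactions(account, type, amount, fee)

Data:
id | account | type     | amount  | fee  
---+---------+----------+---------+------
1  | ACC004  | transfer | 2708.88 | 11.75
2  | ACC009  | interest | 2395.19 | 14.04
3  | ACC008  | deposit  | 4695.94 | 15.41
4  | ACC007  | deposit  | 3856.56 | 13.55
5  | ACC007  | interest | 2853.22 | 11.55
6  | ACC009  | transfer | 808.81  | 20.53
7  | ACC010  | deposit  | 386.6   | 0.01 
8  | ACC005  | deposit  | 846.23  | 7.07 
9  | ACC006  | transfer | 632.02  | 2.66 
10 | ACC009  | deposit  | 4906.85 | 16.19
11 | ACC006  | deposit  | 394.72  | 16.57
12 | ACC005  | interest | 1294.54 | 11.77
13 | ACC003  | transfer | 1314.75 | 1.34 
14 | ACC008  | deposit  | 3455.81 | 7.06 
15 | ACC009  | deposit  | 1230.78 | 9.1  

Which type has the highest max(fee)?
SELECT type, MAX(fee) as val
FROM transactions
GROUP BY type
ORDER BY val DESC
LIMIT 1

Result: transfer with max(fee) = 20.53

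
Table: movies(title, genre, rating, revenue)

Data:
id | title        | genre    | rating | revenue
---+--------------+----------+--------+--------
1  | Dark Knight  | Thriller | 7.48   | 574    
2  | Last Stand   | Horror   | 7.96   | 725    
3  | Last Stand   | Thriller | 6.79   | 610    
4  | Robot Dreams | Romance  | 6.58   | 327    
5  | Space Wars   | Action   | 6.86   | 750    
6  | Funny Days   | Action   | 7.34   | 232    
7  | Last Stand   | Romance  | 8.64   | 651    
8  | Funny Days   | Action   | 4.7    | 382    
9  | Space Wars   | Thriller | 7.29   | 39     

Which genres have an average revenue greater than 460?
SELECT genre, AVG(revenue)
FROM movies
GROUP BY genre
HAVING AVG(revenue) > 460

Result:
  Horror: avg=725.00
  Romance: avg=489.00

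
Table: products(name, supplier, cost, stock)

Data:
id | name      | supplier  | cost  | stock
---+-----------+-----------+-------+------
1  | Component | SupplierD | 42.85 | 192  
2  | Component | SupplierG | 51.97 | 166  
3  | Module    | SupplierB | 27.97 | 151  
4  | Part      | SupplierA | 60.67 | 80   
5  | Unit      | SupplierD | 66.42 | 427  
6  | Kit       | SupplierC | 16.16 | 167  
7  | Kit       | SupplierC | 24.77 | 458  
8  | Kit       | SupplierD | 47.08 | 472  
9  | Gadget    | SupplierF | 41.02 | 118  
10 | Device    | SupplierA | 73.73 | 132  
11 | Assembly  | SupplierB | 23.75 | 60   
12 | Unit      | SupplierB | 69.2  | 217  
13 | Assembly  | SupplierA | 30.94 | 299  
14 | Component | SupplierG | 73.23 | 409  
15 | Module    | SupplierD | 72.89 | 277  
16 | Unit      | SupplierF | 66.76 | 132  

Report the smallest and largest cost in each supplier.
SELECT supplier, MIN(cost), MAX(cost)
FROM products
GROUP BY supplier

Result:
  SupplierA: min=30.94, max=73.73
  SupplierB: min=23.75, max=69.20
  SupplierC: min=16.16, max=24.77
  SupplierD: min=42.85, max=72.89
  SupplierF: min=41.02, max=66.76
  SupplierG: min=51.97, max=73.23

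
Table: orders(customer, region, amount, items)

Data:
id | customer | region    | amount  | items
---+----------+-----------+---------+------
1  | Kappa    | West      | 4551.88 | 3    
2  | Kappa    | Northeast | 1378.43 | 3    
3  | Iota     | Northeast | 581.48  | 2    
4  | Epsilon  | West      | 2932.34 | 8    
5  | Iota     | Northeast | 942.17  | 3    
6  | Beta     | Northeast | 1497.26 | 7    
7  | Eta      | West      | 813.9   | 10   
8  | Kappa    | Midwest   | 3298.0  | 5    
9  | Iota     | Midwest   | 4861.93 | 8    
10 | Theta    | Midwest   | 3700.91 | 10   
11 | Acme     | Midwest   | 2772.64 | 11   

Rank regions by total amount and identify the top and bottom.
SELECT region, SUM(amount)
FROM orders
GROUP BY region
ORDER BY SUM(amount)

All groups:
  Northeast: 4399.34
  West: 8298.12
  Midwest: 14633.48

Highest: Midwest (14633.48)
Lowest: Northeast (4399.34)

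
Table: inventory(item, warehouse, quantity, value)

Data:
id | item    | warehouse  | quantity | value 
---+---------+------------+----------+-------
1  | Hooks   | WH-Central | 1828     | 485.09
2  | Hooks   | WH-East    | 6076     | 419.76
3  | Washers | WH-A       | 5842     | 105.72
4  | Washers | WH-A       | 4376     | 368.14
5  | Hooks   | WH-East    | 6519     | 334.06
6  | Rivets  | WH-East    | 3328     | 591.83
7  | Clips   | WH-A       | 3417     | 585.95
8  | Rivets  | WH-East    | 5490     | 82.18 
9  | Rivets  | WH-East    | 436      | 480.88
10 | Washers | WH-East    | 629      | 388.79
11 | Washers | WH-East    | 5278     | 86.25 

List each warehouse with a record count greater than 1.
SELECT warehouse, COUNT(*) as cnt
FROM inventory
GROUP BY warehouse
HAVING COUNT(*) > 1

Result:
  WH-A: 3
  WH-East: 7

Note: HAVING filters groups after aggregation, WHERE filters rows before.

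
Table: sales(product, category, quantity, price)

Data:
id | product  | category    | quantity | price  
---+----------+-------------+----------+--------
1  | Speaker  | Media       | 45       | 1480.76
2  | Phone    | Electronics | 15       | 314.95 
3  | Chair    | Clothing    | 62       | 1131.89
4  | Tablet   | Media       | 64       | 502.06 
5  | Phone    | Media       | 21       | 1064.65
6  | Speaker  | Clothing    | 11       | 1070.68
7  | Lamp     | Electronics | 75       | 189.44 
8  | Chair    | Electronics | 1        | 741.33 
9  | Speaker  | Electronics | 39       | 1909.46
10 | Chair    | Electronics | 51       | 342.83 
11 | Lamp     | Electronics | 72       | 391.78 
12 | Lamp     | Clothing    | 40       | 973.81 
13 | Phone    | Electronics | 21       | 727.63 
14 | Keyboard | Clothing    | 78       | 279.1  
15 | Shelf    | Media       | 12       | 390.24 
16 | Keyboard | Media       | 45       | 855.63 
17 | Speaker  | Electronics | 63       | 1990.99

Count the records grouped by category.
SELECT category, COUNT(*) as count
FROM sales
GROUP BY category

Result:
  Clothing: 4
  Electronics: 8
  Media: 5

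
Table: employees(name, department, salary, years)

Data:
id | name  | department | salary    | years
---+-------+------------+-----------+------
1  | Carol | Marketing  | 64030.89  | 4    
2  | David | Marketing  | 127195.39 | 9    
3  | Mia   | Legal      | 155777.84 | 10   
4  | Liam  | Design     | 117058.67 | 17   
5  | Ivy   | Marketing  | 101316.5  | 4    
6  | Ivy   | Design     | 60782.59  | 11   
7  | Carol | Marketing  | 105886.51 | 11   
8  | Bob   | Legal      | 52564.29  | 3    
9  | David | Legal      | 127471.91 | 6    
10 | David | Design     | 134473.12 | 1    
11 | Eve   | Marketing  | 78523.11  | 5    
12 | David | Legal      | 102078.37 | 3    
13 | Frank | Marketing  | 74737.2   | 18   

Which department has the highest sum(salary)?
SELECT department, SUM(salary) as val
FROM employees
GROUP BY department
ORDER BY val DESC
LIMIT 1

Result: Marketing with sum(salary) = 551689.60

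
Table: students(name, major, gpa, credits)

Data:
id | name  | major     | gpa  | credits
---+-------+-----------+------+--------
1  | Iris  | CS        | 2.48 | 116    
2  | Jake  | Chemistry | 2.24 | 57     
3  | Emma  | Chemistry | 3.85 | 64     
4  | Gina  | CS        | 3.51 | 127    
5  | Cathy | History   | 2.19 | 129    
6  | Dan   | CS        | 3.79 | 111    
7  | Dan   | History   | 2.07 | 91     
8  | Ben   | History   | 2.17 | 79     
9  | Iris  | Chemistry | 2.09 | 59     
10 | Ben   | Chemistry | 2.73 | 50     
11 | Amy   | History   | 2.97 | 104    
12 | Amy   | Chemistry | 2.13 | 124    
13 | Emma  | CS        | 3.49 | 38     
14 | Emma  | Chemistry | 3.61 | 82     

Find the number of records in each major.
SELECT major, COUNT(*) as count
FROM students
GROUP BY major

Result:
  CS: 4
  Chemistry: 6
  History: 4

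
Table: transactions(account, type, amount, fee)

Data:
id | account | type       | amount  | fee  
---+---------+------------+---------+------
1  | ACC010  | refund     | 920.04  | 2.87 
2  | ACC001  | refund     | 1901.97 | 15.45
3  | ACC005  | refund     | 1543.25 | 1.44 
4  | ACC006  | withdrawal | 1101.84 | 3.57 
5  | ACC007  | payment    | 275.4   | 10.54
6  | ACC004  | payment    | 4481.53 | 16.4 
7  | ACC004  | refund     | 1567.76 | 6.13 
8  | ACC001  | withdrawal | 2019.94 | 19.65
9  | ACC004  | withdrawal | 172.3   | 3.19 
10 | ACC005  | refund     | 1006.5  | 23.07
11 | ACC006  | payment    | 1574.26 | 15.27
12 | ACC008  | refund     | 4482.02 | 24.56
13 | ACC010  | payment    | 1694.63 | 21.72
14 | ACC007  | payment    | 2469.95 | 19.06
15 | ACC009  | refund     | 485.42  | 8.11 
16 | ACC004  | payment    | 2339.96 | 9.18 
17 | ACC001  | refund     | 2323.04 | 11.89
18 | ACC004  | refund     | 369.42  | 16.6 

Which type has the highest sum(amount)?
SELECT type, SUM(amount) as val
FROM transactions
GROUP BY type
ORDER BY val DESC
LIMIT 1

Result: refund with sum(amount) = 14599.42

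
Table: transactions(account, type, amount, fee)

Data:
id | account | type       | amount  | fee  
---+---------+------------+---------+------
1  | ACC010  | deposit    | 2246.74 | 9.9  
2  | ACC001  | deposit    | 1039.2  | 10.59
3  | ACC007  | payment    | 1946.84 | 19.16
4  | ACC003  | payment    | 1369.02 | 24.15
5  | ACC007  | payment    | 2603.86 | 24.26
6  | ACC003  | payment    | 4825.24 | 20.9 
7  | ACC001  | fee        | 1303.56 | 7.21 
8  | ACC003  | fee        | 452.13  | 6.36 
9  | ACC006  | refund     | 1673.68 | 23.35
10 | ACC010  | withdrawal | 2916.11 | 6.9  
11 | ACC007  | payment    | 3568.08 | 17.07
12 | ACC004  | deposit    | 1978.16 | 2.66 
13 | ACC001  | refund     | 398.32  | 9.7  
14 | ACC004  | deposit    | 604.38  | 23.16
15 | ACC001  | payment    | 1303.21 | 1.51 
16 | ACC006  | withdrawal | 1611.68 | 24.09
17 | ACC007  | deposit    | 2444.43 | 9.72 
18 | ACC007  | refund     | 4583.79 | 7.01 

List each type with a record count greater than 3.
SELECT type, COUNT(*) as cnt
FROM transactions
GROUP BY type
HAVING COUNT(*) > 3

Result:
  deposit: 5
  payment: 6

Note: HAVING filters groups after aggregation, WHERE filters rows before.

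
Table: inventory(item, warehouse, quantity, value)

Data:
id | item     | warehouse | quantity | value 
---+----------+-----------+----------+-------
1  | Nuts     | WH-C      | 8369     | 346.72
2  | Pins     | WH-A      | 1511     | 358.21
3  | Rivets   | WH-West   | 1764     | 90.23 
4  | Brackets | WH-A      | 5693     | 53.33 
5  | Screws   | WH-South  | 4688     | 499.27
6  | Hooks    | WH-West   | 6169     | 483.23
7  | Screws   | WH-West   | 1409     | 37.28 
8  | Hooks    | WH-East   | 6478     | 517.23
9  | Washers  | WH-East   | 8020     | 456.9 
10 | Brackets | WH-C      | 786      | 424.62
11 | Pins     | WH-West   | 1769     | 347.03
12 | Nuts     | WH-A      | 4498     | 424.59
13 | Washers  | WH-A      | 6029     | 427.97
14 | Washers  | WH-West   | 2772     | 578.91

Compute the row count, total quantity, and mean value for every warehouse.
SELECT warehouse,
       COUNT(*) as cnt,
       SUM(quantity) as total_quantity,
       AVG(value) as avg_value
FROM inventory
GROUP BY warehouse

Result:
  WH-A: 4 records, 17731 total quantity, 316.03 avg value
  WH-C: 2 records, 9155 total quantity, 385.67 avg value
  WH-East: 2 records, 14498 total quantity, 487.07 avg value
  WH-South: 1 records, 4688 total quantity, 499.27 avg value
  WH-West: 5 records, 13883 total quantity, 307.34 avg value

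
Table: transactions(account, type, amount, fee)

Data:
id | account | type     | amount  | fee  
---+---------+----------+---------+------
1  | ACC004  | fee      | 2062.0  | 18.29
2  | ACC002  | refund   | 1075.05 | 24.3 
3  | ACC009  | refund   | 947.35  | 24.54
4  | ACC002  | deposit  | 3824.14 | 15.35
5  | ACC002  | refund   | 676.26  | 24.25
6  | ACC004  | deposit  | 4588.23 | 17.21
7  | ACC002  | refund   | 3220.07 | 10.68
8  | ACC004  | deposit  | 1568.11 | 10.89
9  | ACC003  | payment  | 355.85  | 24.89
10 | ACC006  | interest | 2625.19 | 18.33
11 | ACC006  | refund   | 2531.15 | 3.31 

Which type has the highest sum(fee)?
SELECT type, SUM(fee) as val
FROM transactions
GROUP BY type
ORDER BY val DESC
LIMIT 1

Result: refund with sum(fee) = 87.08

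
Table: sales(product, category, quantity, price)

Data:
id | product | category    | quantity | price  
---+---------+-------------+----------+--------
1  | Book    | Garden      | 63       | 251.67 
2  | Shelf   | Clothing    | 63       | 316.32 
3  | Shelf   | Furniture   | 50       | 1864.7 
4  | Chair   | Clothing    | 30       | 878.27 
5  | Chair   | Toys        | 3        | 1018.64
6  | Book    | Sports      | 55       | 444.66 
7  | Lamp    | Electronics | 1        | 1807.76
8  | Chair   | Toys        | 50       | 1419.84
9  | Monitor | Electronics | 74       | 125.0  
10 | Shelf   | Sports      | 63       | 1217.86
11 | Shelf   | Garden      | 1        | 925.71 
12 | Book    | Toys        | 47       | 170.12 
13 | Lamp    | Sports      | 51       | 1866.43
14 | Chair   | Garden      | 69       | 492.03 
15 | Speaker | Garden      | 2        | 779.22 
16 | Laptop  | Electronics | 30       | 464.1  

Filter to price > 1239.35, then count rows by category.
SELECT category, COUNT(*)
FROM sales
WHERE price > 1239.35
GROUP BY category

Note: WHERE filters rows before grouping.

Result:
  Electronics: 1
  Furniture: 1
  Sports: 1
  Toys: 1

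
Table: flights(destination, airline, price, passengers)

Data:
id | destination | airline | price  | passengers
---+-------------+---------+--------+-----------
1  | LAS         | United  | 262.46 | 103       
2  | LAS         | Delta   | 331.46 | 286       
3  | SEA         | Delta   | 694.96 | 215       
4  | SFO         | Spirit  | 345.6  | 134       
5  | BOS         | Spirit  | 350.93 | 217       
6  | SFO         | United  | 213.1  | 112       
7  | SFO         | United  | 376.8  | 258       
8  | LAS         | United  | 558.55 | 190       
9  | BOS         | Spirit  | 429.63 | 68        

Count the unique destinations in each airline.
SELECT airline, COUNT(DISTINCT destination)
FROM flights
GROUP BY airline

Result:
  Delta: 2 distinct
  Spirit: 2 distinct
  United: 2 distinct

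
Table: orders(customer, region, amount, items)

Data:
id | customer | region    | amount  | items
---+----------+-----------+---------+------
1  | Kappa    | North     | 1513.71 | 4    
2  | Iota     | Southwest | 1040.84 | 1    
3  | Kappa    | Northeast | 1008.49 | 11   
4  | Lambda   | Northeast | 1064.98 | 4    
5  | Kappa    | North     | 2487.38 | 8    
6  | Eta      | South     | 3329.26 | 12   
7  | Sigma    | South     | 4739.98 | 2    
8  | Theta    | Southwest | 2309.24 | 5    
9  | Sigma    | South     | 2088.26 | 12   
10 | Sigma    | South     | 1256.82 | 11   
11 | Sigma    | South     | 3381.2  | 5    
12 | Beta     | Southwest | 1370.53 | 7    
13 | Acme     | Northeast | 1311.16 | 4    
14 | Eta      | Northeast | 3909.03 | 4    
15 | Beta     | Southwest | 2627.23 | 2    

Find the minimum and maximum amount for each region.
SELECT region, MIN(amount), MAX(amount)
FROM orders
GROUP BY region

Result:
  North: min=1513.71, max=2487.38
  Northeast: min=1008.49, max=3909.03
  South: min=1256.82, max=4739.98
  Southwest: min=1040.84, max=2627.23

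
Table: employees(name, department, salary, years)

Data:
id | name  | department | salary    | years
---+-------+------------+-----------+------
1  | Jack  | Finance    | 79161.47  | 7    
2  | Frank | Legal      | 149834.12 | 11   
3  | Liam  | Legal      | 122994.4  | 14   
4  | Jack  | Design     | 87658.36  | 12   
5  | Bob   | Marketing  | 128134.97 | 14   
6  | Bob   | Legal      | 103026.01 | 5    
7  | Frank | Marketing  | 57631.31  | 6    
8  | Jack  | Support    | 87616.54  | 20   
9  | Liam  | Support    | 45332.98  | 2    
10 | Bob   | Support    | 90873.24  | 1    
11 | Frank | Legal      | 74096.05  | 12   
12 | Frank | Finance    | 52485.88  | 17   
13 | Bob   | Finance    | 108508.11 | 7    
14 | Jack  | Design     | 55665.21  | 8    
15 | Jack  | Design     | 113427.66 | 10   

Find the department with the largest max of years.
SELECT department, MAX(years) as val
FROM employees
GROUP BY department
ORDER BY val DESC
LIMIT 1

Result: Support with max(years) = 20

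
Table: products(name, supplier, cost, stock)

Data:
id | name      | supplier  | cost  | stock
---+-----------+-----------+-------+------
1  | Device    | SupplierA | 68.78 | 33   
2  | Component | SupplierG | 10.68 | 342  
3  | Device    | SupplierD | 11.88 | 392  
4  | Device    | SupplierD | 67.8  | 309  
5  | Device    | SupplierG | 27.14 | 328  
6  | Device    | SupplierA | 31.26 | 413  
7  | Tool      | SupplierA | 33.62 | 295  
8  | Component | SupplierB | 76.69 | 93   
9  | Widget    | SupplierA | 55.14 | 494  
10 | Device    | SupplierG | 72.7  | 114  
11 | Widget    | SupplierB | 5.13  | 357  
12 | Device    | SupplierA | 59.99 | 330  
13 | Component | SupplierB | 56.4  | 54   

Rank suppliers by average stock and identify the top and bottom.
SELECT supplier, AVG(stock)
FROM products
GROUP BY supplier
ORDER BY AVG(stock)

All groups:
  SupplierB: 168.00
  SupplierG: 261.33
  SupplierA: 313.00
  SupplierD: 350.50

Highest: SupplierD (350.50)
Lowest: SupplierB (168.00)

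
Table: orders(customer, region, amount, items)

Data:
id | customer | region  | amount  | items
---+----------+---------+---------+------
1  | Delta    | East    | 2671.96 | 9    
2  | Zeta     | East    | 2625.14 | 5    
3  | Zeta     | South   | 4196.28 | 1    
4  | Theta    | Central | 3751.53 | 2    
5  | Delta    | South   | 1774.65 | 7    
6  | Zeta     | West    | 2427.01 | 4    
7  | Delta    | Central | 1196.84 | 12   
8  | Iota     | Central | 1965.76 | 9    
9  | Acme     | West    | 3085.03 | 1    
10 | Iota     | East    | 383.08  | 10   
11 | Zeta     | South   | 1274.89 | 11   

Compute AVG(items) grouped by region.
SELECT region, AVG(items) as result
FROM orders
GROUP BY region

Result:
  Central: 7.67
  East: 8.00
  South: 6.33
  West: 2.50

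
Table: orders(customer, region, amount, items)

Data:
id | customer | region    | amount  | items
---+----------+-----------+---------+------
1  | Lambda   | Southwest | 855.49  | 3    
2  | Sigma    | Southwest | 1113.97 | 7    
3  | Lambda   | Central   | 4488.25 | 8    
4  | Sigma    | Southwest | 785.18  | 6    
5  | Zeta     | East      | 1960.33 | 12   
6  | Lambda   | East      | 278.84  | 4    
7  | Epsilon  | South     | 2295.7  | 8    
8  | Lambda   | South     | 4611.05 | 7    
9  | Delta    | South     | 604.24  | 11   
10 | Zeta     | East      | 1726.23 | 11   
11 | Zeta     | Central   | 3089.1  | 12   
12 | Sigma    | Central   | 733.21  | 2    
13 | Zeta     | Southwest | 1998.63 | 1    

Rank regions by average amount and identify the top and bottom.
SELECT region, AVG(amount)
FROM orders
GROUP BY region
ORDER BY AVG(amount)

All groups:
  Southwest: 1188.32
  East: 1321.80
  South: 2503.66
  Central: 2770.19

Highest: Central (2770.19)
Lowest: Southwest (1188.32)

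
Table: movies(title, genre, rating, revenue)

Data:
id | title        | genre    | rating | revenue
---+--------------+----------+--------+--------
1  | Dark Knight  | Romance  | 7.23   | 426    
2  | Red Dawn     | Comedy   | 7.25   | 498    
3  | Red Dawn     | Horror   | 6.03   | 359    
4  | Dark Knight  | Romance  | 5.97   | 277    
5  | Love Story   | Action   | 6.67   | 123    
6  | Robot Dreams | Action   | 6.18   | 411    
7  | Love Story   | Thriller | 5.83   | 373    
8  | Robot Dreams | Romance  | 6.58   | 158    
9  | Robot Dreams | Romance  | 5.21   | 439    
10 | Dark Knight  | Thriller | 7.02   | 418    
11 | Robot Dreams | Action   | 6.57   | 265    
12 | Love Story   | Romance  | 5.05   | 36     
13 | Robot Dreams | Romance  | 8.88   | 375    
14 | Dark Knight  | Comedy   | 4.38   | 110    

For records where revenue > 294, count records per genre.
SELECT genre, COUNT(*)
FROM movies
WHERE revenue > 294
GROUP BY genre

Note: WHERE filters rows before grouping.

Result:
  Action: 1
  Comedy: 1
  Horror: 1
  Romance: 3
  Thriller: 2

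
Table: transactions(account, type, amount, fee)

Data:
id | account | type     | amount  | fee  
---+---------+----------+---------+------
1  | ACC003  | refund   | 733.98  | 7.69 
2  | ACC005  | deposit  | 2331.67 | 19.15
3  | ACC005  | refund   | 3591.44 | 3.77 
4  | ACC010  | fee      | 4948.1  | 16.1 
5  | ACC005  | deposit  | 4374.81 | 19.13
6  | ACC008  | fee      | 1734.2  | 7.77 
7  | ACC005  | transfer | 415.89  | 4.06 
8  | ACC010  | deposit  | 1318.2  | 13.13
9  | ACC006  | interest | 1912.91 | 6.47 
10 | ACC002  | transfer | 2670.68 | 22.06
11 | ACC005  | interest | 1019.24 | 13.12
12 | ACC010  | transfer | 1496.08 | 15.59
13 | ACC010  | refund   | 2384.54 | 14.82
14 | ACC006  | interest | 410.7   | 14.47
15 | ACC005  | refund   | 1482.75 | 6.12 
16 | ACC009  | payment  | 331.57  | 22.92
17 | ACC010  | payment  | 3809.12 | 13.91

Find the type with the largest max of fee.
SELECT type, MAX(fee) as val
FROM transactions
GROUP BY type
ORDER BY val DESC
LIMIT 1

Result: payment with max(fee) = 22.92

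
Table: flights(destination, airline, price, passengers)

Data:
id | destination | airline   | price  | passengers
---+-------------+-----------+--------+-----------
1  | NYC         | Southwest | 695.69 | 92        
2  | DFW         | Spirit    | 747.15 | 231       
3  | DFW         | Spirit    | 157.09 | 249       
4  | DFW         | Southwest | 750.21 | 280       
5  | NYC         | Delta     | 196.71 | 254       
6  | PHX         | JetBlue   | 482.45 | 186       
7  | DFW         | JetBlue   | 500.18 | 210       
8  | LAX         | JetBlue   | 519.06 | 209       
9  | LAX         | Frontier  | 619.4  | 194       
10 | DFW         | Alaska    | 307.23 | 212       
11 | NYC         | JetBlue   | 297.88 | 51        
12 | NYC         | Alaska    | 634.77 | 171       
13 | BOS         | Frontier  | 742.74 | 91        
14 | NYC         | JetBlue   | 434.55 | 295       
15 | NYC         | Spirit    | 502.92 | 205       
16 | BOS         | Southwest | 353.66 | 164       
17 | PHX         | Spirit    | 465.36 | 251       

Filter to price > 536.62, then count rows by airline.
SELECT airline, COUNT(*)
FROM flights
WHERE price > 536.62
GROUP BY airline

Note: WHERE filters rows before grouping.

Result:
  Alaska: 1
  Frontier: 2
  Southwest: 2
  Spirit: 1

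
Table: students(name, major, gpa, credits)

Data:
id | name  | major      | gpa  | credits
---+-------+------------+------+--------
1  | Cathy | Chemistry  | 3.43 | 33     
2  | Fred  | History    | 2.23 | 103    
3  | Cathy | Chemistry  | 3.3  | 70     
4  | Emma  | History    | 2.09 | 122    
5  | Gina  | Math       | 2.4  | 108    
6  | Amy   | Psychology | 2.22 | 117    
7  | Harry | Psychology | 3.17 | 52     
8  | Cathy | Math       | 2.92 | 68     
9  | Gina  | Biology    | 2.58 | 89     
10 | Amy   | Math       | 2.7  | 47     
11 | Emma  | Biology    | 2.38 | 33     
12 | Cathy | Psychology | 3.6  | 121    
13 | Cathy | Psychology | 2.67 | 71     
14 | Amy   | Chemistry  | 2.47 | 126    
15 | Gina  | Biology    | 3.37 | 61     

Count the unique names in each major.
SELECT major, COUNT(DISTINCT name)
FROM students
GROUP BY major

Result:
  Biology: 2 distinct
  Chemistry: 2 distinct
  History: 2 distinct
  Math: 3 distinct
  Psychology: 3 distinct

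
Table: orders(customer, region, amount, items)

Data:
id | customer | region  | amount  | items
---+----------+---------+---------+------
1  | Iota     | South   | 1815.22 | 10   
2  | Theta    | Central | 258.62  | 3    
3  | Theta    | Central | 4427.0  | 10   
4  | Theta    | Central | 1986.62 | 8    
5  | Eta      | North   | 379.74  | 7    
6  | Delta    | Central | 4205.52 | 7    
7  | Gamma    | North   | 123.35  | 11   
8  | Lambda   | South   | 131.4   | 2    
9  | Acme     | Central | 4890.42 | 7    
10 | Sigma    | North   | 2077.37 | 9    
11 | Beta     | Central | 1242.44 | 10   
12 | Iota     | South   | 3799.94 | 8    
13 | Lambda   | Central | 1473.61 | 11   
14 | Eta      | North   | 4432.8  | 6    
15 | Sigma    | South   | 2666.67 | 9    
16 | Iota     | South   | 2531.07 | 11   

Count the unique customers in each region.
SELECT region, COUNT(DISTINCT customer)
FROM orders
GROUP BY region

Result:
  Central: 5 distinct
  North: 3 distinct
  South: 3 distinct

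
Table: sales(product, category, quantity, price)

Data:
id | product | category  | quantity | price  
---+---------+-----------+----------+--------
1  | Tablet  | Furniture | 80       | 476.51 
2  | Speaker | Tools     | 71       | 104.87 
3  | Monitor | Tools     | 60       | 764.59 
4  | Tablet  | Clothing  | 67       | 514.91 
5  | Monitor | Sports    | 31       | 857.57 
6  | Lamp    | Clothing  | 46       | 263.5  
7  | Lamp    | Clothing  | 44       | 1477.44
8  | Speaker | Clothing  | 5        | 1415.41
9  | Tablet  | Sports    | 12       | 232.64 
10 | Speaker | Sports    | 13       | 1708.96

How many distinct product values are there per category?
SELECT category, COUNT(DISTINCT product)
FROM sales
GROUP BY category

Result:
  Clothing: 3 distinct
  Furniture: 1 distinct
  Sports: 3 distinct
  Tools: 2 distinct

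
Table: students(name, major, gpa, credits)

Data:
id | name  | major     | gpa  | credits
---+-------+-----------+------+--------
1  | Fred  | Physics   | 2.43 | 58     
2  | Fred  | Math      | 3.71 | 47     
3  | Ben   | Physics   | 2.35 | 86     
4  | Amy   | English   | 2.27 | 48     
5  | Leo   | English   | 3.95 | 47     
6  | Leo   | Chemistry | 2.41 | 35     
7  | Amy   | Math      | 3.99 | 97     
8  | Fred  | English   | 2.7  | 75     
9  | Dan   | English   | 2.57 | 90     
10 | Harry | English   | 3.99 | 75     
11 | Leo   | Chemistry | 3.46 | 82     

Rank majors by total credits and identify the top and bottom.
SELECT major, SUM(credits)
FROM students
GROUP BY major
ORDER BY SUM(credits)

All groups:
  Chemistry: 117
  Math: 144
  Physics: 144
  English: 335

Highest: English (335)
Lowest: Chemistry (117)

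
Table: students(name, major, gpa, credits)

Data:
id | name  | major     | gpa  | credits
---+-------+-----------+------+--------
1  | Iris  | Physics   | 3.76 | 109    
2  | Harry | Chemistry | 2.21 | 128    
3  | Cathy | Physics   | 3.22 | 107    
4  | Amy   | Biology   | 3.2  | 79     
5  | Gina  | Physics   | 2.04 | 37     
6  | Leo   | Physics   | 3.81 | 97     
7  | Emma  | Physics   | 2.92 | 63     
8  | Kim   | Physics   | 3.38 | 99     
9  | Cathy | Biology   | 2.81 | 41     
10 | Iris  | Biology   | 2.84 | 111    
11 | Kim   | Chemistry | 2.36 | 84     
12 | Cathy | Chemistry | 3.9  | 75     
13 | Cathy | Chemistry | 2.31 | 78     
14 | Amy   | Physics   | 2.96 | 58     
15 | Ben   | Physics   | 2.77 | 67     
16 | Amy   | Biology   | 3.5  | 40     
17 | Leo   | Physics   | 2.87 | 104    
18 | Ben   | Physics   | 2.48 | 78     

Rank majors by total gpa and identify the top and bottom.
SELECT major, SUM(gpa)
FROM students
GROUP BY major
ORDER BY SUM(gpa)

All groups:
  Chemistry: 10.78
  Biology: 12.35
  Physics: 30.21

Highest: Physics (30.21)
Lowest: Chemistry (10.78)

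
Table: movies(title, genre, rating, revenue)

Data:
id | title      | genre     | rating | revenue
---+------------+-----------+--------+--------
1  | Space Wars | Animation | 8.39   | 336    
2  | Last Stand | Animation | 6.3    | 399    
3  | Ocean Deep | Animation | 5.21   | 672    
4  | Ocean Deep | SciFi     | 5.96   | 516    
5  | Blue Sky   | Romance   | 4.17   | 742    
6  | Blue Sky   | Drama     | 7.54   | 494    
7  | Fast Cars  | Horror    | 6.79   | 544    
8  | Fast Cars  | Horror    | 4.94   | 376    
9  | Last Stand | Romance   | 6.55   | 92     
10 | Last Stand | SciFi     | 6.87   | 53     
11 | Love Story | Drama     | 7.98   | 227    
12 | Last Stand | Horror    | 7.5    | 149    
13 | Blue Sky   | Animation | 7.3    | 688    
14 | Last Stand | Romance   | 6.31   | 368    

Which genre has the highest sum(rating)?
SELECT genre, SUM(rating) as val
FROM movies
GROUP BY genre
ORDER BY val DESC
LIMIT 1

Result: Animation with sum(rating) = 27.20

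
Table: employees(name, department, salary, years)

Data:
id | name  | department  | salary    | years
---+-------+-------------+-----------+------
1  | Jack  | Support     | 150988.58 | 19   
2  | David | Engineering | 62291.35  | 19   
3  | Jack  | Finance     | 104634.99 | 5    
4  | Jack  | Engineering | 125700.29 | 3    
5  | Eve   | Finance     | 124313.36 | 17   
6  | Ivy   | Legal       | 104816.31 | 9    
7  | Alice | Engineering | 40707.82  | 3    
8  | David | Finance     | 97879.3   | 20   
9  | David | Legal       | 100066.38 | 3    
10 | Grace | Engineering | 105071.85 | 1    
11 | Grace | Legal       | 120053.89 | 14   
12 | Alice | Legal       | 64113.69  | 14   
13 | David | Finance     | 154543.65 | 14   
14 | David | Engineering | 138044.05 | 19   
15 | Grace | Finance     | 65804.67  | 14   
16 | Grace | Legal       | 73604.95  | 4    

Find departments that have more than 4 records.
SELECT department, COUNT(*) as cnt
FROM employees
GROUP BY department
HAVING COUNT(*) > 4

Result:
  Engineering: 5
  Finance: 5
  Legal: 5

Note: HAVING filters groups after aggregation, WHERE filters rows before.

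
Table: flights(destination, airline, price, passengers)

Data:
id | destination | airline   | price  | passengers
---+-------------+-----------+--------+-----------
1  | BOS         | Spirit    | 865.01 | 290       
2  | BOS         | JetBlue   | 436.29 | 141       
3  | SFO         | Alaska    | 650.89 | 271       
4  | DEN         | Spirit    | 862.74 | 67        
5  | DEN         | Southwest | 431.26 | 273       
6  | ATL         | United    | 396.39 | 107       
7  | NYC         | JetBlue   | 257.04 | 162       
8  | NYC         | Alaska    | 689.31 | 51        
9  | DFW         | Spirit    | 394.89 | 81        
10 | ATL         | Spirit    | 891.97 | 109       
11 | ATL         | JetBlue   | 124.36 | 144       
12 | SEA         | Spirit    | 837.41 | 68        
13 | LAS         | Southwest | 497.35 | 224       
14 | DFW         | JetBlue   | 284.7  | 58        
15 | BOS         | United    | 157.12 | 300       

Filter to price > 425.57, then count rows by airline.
SELECT airline, COUNT(*)
FROM flights
WHERE price > 425.57
GROUP BY airline

Note: WHERE filters rows before grouping.

Result:
  Alaska: 2
  JetBlue: 1
  Southwest: 2
  Spirit: 4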